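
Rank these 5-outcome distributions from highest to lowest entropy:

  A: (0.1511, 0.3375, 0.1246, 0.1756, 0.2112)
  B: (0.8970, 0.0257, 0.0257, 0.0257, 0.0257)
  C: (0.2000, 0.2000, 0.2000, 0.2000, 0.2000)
C > A > B

Key insight: Entropy is maximized by uniform distributions and minimized by concentrated distributions.

- Uniform distributions have maximum entropy log₂(5) = 2.3219 bits
- The more "peaked" or concentrated a distribution, the lower its entropy

Entropies:
  H(A) = 2.2297 bits
  H(B) = 0.6844 bits
  H(C) = 2.3219 bits

Ranking: C > A > B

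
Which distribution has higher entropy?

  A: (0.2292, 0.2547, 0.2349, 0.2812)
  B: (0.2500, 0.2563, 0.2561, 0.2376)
B

Both distributions are close to uniform, making this a harder comparison.

H(A) = 1.9953 bits
H(B) = 1.9993 bits

The distribution closer to uniform has higher entropy.
Answer: B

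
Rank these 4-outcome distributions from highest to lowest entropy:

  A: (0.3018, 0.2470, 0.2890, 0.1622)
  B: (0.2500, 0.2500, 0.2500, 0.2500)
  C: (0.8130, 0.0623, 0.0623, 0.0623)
B > A > C

Key insight: Entropy is maximized by uniform distributions and minimized by concentrated distributions.

- Uniform distributions have maximum entropy log₂(4) = 2.0000 bits
- The more "peaked" or concentrated a distribution, the lower its entropy

Entropies:
  H(A) = 1.9631 bits
  H(B) = 2.0000 bits
  H(C) = 0.9915 bits

Ranking: B > A > C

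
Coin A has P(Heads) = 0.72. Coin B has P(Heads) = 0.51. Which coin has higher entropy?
B

For binary distributions, entropy is maximized at p=0.5 and decreases as p moves toward 0 or 1.

H(A) = H(0.72) = 0.8555 bits
H(B) = H(0.51) = 0.9997 bits

Distribution B (p=0.51) is closer to uniform (p=0.5), so it has higher entropy.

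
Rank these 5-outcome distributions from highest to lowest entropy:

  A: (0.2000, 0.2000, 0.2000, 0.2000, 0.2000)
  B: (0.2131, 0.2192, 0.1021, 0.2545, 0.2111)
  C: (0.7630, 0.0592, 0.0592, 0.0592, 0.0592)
A > B > C

Key insight: Entropy is maximized by uniform distributions and minimized by concentrated distributions.

- Uniform distributions have maximum entropy log₂(5) = 2.3219 bits
- The more "peaked" or concentrated a distribution, the lower its entropy

Entropies:
  H(A) = 2.3219 bits
  H(B) = 2.2675 bits
  H(C) = 1.2640 bits

Ranking: A > B > C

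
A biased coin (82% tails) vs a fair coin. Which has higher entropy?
Fair coin

The fair coin is uniform (p=0.5), maximizing binary entropy at 1 bit. The biased coin has H(0.82) ≈ 0.680 bits — its outcome is more predictable, so its entropy is lower.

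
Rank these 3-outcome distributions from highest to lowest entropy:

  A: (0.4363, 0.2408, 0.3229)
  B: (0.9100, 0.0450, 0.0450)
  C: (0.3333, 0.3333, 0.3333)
C > A > B

Key insight: Entropy is maximized by uniform distributions and minimized by concentrated distributions.

- Uniform distributions have maximum entropy log₂(3) = 1.5850 bits
- The more "peaked" or concentrated a distribution, the lower its entropy

Entropies:
  H(A) = 1.5433 bits
  H(B) = 0.5265 bits
  H(C) = 1.5850 bits

Ranking: C > A > B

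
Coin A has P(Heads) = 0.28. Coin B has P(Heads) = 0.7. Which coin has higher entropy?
B

For binary distributions, entropy is maximized at p=0.5 and decreases as p moves toward 0 or 1.

H(A) = H(0.28) = 0.8555 bits
H(B) = H(0.7) = 0.8813 bits

Distribution B (p=0.7) is closer to uniform (p=0.5), so it has higher entropy.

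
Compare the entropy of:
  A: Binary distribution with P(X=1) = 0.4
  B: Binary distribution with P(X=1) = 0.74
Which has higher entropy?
A

For binary distributions, entropy is maximized at p=0.5 and decreases as p moves toward 0 or 1.

H(A) = H(0.4) = 0.9710 bits
H(B) = H(0.74) = 0.8267 bits

Distribution A (p=0.4) is closer to uniform (p=0.5), so it has higher entropy.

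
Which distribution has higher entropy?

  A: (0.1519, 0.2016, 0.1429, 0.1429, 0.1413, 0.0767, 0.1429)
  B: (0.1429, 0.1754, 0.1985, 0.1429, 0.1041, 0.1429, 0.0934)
B

Both distributions are close to uniform, making this a harder comparison.

H(A) = 2.7649 bits
H(B) = 2.7659 bits

The distribution closer to uniform has higher entropy.
Answer: B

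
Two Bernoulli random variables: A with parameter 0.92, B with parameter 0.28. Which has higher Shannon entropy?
B

For binary distributions, entropy is maximized at p=0.5 and decreases as p moves toward 0 or 1.

H(A) = H(0.92) = 0.4022 bits
H(B) = H(0.28) = 0.8555 bits

Distribution B (p=0.28) is closer to uniform (p=0.5), so it has higher entropy.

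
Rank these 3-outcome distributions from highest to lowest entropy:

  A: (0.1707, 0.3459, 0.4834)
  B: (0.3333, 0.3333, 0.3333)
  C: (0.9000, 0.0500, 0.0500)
B > A > C

Key insight: Entropy is maximized by uniform distributions and minimized by concentrated distributions.

- Uniform distributions have maximum entropy log₂(3) = 1.5850 bits
- The more "peaked" or concentrated a distribution, the lower its entropy

Entropies:
  H(A) = 1.4721 bits
  H(B) = 1.5850 bits
  H(C) = 0.5690 bits

Ranking: B > A > C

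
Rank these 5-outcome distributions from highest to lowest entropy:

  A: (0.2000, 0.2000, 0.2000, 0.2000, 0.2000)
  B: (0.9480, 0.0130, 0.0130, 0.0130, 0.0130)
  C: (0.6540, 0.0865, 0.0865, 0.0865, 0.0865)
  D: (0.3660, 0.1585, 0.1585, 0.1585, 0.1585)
A > D > C > B

Key insight: Entropy is maximized by uniform distributions and minimized by concentrated distributions.

Entropies:
  H(A) = 2.3219 bits
  H(B) = 0.3988 bits
  H(C) = 1.6224 bits
  H(D) = 2.2156 bits

Ranking: A > D > C > B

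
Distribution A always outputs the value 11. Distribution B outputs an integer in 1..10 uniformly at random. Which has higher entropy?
B

A is deterministic, so H(A) = 0. B is uniform over 10 outcomes, so H(B) = log₂(10) = 3.322 bits. Any distribution with genuine randomness has higher entropy than a deterministic one.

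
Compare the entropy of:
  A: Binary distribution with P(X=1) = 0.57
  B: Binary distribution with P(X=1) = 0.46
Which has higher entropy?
B

For binary distributions, entropy is maximized at p=0.5 and decreases as p moves toward 0 or 1.

H(A) = H(0.57) = 0.9858 bits
H(B) = H(0.46) = 0.9954 bits

Distribution B (p=0.46) is closer to uniform (p=0.5), so it has higher entropy.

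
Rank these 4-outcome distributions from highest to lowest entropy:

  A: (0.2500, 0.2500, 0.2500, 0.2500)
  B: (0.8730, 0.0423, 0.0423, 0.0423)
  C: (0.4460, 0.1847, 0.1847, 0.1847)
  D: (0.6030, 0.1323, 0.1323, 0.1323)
A > C > D > B

Key insight: Entropy is maximized by uniform distributions and minimized by concentrated distributions.

Entropies:
  H(A) = 2.0000 bits
  H(B) = 0.7504 bits
  H(C) = 1.8696 bits
  H(D) = 1.5984 bits

Ranking: A > C > D > B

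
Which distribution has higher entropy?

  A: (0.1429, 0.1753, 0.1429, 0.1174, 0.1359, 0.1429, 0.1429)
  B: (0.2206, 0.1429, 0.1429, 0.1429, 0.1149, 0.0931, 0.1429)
A

Both distributions are close to uniform, making this a harder comparison.

H(A) = 2.7987 bits
H(B) = 2.7627 bits

The distribution closer to uniform has higher entropy.
Answer: A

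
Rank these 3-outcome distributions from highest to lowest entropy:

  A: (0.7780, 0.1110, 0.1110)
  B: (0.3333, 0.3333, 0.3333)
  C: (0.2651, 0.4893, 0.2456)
B > C > A

Key insight: Entropy is maximized by uniform distributions and minimized by concentrated distributions.

- Uniform distributions have maximum entropy log₂(3) = 1.5850 bits
- The more "peaked" or concentrated a distribution, the lower its entropy

Entropies:
  H(A) = 0.9858 bits
  H(B) = 1.5850 bits
  H(C) = 1.5098 bits

Ranking: B > C > A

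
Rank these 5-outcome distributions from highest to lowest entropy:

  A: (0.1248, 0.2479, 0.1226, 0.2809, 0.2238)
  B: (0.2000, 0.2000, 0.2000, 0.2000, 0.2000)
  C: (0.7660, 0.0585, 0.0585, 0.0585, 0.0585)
B > A > C

Key insight: Entropy is maximized by uniform distributions and minimized by concentrated distributions.

- Uniform distributions have maximum entropy log₂(5) = 2.3219 bits
- The more "peaked" or concentrated a distribution, the lower its entropy

Entropies:
  H(A) = 2.2426 bits
  H(B) = 2.3219 bits
  H(C) = 1.2529 bits

Ranking: B > A > C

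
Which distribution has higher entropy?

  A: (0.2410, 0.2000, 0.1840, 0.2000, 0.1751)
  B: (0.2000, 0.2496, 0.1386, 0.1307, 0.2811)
A

Both distributions are close to uniform, making this a harder comparison.

H(A) = 2.3130 bits
H(B) = 2.2576 bits

The distribution closer to uniform has higher entropy.
Answer: A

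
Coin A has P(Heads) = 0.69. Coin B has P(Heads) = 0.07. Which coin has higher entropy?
A

For binary distributions, entropy is maximized at p=0.5 and decreases as p moves toward 0 or 1.

H(A) = H(0.69) = 0.8932 bits
H(B) = H(0.07) = 0.3659 bits

Distribution A (p=0.69) is closer to uniform (p=0.5), so it has higher entropy.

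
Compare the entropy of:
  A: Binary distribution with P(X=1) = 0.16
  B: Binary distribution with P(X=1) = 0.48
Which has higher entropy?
B

For binary distributions, entropy is maximized at p=0.5 and decreases as p moves toward 0 or 1.

H(A) = H(0.16) = 0.6343 bits
H(B) = H(0.48) = 0.9988 bits

Distribution B (p=0.48) is closer to uniform (p=0.5), so it has higher entropy.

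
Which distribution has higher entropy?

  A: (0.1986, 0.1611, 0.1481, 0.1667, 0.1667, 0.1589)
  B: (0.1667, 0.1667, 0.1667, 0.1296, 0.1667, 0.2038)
A

Both distributions are close to uniform, making this a harder comparison.

H(A) = 2.5789 bits
H(B) = 2.5729 bits

The distribution closer to uniform has higher entropy.
Answer: A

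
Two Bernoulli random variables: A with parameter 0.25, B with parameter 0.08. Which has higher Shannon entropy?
A

For binary distributions, entropy is maximized at p=0.5 and decreases as p moves toward 0 or 1.

H(A) = H(0.25) = 0.8113 bits
H(B) = H(0.08) = 0.4022 bits

Distribution A (p=0.25) is closer to uniform (p=0.5), so it has higher entropy.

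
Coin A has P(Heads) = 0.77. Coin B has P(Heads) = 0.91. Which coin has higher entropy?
A

For binary distributions, entropy is maximized at p=0.5 and decreases as p moves toward 0 or 1.

H(A) = H(0.77) = 0.7780 bits
H(B) = H(0.91) = 0.4365 bits

Distribution A (p=0.77) is closer to uniform (p=0.5), so it has higher entropy.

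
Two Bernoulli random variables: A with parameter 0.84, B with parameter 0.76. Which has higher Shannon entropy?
B

For binary distributions, entropy is maximized at p=0.5 and decreases as p moves toward 0 or 1.

H(A) = H(0.84) = 0.6343 bits
H(B) = H(0.76) = 0.7950 bits

Distribution B (p=0.76) is closer to uniform (p=0.5), so it has higher entropy.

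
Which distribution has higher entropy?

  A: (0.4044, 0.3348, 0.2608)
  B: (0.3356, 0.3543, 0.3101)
B

Both distributions are close to uniform, making this a harder comparison.

H(A) = 1.5624 bits
H(B) = 1.5828 bits

The distribution closer to uniform has higher entropy.
Answer: B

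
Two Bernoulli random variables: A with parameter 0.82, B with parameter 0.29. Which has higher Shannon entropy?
B

For binary distributions, entropy is maximized at p=0.5 and decreases as p moves toward 0 or 1.

H(A) = H(0.82) = 0.6801 bits
H(B) = H(0.29) = 0.8687 bits

Distribution B (p=0.29) is closer to uniform (p=0.5), so it has higher entropy.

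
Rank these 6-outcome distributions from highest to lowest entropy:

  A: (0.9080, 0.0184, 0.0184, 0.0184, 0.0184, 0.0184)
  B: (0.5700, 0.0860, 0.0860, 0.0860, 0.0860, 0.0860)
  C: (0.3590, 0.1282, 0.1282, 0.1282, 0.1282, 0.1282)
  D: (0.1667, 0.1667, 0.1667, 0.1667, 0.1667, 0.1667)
D > C > B > A

Key insight: Entropy is maximized by uniform distributions and minimized by concentrated distributions.

Entropies:
  H(A) = 0.6567 bits
  H(B) = 1.9842 bits
  H(C) = 2.4302 bits
  H(D) = 2.5850 bits

Ranking: D > C > B > A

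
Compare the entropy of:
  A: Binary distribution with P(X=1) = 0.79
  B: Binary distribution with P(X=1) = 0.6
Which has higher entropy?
B

For binary distributions, entropy is maximized at p=0.5 and decreases as p moves toward 0 or 1.

H(A) = H(0.79) = 0.7415 bits
H(B) = H(0.6) = 0.9710 bits

Distribution B (p=0.6) is closer to uniform (p=0.5), so it has higher entropy.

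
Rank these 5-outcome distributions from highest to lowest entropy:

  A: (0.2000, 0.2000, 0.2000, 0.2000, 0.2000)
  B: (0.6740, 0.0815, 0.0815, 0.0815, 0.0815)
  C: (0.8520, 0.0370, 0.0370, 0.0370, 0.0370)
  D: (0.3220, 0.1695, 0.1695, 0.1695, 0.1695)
A > D > B > C

Key insight: Entropy is maximized by uniform distributions and minimized by concentrated distributions.

Entropies:
  H(A) = 2.3219 bits
  H(B) = 1.5628 bits
  H(C) = 0.9008 bits
  H(D) = 2.2625 bits

Ranking: A > D > B > C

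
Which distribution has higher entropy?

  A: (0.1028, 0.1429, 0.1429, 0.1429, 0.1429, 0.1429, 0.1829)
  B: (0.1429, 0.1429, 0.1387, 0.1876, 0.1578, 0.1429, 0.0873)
A

Both distributions are close to uniform, making this a harder comparison.

H(A) = 2.7909 bits
H(B) = 2.7789 bits

The distribution closer to uniform has higher entropy.
Answer: A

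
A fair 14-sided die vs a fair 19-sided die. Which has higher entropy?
19-sided die

Both are uniform distributions; for uniform over n outcomes, H = log₂(n). H(14-sided) = log₂(14) = 3.807 bits and H(19-sided) = log₂(19) = 4.248 bits. More outcomes in a uniform distribution means higher entropy.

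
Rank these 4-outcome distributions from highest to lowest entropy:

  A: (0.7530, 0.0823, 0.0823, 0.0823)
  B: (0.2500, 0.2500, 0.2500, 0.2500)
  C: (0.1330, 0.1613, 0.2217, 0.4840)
B > C > A

Key insight: Entropy is maximized by uniform distributions and minimized by concentrated distributions.

- Uniform distributions have maximum entropy log₂(4) = 2.0000 bits
- The more "peaked" or concentrated a distribution, the lower its entropy

Entropies:
  H(A) = 1.1980 bits
  H(B) = 2.0000 bits
  H(C) = 1.8002 bits

Ranking: B > C > A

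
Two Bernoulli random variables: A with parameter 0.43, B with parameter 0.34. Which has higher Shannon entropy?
A

For binary distributions, entropy is maximized at p=0.5 and decreases as p moves toward 0 or 1.

H(A) = H(0.43) = 0.9858 bits
H(B) = H(0.34) = 0.9248 bits

Distribution A (p=0.43) is closer to uniform (p=0.5), so it has higher entropy.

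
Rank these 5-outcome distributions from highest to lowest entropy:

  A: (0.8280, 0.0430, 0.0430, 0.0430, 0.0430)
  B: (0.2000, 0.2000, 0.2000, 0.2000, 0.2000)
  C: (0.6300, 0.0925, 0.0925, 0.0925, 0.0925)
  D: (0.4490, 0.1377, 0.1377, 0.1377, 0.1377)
B > D > C > A

Key insight: Entropy is maximized by uniform distributions and minimized by concentrated distributions.

Entropies:
  H(A) = 1.0063 bits
  H(B) = 2.3219 bits
  H(C) = 1.6907 bits
  H(D) = 2.0945 bits

Ranking: B > D > C > A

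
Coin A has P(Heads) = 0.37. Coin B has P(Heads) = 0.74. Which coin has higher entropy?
A

For binary distributions, entropy is maximized at p=0.5 and decreases as p moves toward 0 or 1.

H(A) = H(0.37) = 0.9507 bits
H(B) = H(0.74) = 0.8267 bits

Distribution A (p=0.37) is closer to uniform (p=0.5), so it has higher entropy.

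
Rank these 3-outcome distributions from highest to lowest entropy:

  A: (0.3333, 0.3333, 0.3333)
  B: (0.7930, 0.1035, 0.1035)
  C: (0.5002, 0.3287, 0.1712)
A > C > B

Key insight: Entropy is maximized by uniform distributions and minimized by concentrated distributions.

- Uniform distributions have maximum entropy log₂(3) = 1.5850 bits
- The more "peaked" or concentrated a distribution, the lower its entropy

Entropies:
  H(A) = 1.5850 bits
  H(B) = 0.9427 bits
  H(C) = 1.4634 bits

Ranking: A > C > B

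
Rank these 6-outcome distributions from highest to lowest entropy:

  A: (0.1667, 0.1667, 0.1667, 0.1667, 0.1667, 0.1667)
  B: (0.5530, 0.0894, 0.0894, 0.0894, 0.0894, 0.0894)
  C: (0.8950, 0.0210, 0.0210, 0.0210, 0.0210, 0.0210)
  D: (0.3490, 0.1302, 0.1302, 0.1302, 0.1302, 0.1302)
A > D > B > C

Key insight: Entropy is maximized by uniform distributions and minimized by concentrated distributions.

Entropies:
  H(A) = 2.5850 bits
  H(B) = 2.0298 bits
  H(C) = 0.7285 bits
  H(D) = 2.4447 bits

Ranking: A > D > B > C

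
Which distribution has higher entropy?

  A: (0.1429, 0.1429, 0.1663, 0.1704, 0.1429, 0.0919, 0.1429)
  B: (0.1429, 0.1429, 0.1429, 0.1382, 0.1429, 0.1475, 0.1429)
B

Both distributions are close to uniform, making this a harder comparison.

H(A) = 2.7861 bits
H(B) = 2.8071 bits

The distribution closer to uniform has higher entropy.
Answer: B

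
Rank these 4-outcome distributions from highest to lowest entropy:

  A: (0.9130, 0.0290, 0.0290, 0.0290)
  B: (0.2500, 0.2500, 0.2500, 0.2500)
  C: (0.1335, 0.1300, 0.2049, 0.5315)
B > C > A

Key insight: Entropy is maximized by uniform distributions and minimized by concentrated distributions.

- Uniform distributions have maximum entropy log₂(4) = 2.0000 bits
- The more "peaked" or concentrated a distribution, the lower its entropy

Entropies:
  H(A) = 0.5643 bits
  H(B) = 2.0000 bits
  H(C) = 1.7238 bits

Ranking: B > C > A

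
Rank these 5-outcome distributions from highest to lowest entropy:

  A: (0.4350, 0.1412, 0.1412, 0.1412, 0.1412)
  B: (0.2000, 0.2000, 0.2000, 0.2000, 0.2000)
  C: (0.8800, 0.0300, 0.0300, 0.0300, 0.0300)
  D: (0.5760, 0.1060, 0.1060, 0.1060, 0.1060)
B > A > D > C

Key insight: Entropy is maximized by uniform distributions and minimized by concentrated distributions.

Entropies:
  H(A) = 2.1178 bits
  H(B) = 2.3219 bits
  H(C) = 0.7694 bits
  H(D) = 1.8313 bits

Ranking: B > A > D > C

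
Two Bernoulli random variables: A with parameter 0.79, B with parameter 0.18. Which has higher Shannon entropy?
A

For binary distributions, entropy is maximized at p=0.5 and decreases as p moves toward 0 or 1.

H(A) = H(0.79) = 0.7415 bits
H(B) = H(0.18) = 0.6801 bits

Distribution A (p=0.79) is closer to uniform (p=0.5), so it has higher entropy.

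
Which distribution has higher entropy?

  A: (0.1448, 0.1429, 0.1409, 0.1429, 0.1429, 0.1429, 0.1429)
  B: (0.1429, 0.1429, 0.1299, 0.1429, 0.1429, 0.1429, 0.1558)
A

Both distributions are close to uniform, making this a harder comparison.

H(A) = 2.8073 bits
H(B) = 2.8057 bits

The distribution closer to uniform has higher entropy.
Answer: A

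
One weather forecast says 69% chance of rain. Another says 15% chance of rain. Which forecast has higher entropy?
69% forecast

Treat each forecast as a Bernoulli distribution. Binary entropy is maximized at p=0.5 and falls off symmetrically toward 0 or 1. The 69% forecast is closer to 50%, so it is more uncertain. H(69%) ≈ 0.893 bits, H(15%) ≈ 0.610 bits.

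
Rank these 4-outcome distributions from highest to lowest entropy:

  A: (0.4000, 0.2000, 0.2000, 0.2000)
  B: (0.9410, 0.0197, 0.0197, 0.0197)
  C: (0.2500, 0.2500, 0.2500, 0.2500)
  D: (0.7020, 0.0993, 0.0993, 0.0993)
C > A > D > B

Key insight: Entropy is maximized by uniform distributions and minimized by concentrated distributions.

Entropies:
  H(A) = 1.9219 bits
  H(B) = 0.4170 bits
  H(C) = 2.0000 bits
  H(D) = 1.3512 bits

Ranking: C > A > D > B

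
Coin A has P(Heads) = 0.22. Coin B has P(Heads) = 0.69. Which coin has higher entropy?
B

For binary distributions, entropy is maximized at p=0.5 and decreases as p moves toward 0 or 1.

H(A) = H(0.22) = 0.7602 bits
H(B) = H(0.69) = 0.8932 bits

Distribution B (p=0.69) is closer to uniform (p=0.5), so it has higher entropy.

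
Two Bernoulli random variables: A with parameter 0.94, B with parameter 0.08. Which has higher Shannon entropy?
B

For binary distributions, entropy is maximized at p=0.5 and decreases as p moves toward 0 or 1.

H(A) = H(0.94) = 0.3274 bits
H(B) = H(0.08) = 0.4022 bits

Distribution B (p=0.08) is closer to uniform (p=0.5), so it has higher entropy.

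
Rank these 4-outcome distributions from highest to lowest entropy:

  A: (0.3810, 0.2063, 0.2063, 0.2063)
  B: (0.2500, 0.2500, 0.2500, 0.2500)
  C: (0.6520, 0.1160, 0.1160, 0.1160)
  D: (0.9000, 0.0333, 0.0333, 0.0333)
B > A > C > D

Key insight: Entropy is maximized by uniform distributions and minimized by concentrated distributions.

Entropies:
  H(A) = 1.9398 bits
  H(B) = 2.0000 bits
  H(C) = 1.4838 bits
  H(D) = 0.6275 bits

Ranking: B > A > C > D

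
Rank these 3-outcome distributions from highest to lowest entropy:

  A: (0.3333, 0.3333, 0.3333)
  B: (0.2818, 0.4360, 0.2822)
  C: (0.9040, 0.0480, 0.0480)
A > B > C

Key insight: Entropy is maximized by uniform distributions and minimized by concentrated distributions.

- Uniform distributions have maximum entropy log₂(3) = 1.5850 bits
- The more "peaked" or concentrated a distribution, the lower its entropy

Entropies:
  H(A) = 1.5850 bits
  H(B) = 1.5522 bits
  H(C) = 0.5522 bits

Ranking: A > B > C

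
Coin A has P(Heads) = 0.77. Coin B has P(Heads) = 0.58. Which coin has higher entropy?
B

For binary distributions, entropy is maximized at p=0.5 and decreases as p moves toward 0 or 1.

H(A) = H(0.77) = 0.7780 bits
H(B) = H(0.58) = 0.9815 bits

Distribution B (p=0.58) is closer to uniform (p=0.5), so it has higher entropy.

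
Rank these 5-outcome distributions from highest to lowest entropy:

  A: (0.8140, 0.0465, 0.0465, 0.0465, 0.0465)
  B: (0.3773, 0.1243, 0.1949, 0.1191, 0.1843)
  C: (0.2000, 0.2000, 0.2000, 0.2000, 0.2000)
C > B > A

Key insight: Entropy is maximized by uniform distributions and minimized by concentrated distributions.

- Uniform distributions have maximum entropy log₂(5) = 2.3219 bits
- The more "peaked" or concentrated a distribution, the lower its entropy

Entropies:
  H(A) = 1.0650 bits
  H(B) = 2.1797 bits
  H(C) = 2.3219 bits

Ranking: C > B > A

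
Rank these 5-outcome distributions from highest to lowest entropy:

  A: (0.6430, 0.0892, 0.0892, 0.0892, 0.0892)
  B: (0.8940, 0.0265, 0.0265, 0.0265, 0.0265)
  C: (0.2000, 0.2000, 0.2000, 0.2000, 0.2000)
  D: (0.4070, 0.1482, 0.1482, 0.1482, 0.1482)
C > D > A > B

Key insight: Entropy is maximized by uniform distributions and minimized by concentrated distributions.

Entropies:
  H(A) = 1.6542 bits
  H(B) = 0.6997 bits
  H(C) = 2.3219 bits
  H(D) = 2.1609 bits

Ranking: C > D > A > B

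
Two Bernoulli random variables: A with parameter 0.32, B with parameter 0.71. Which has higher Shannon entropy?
A

For binary distributions, entropy is maximized at p=0.5 and decreases as p moves toward 0 or 1.

H(A) = H(0.32) = 0.9044 bits
H(B) = H(0.71) = 0.8687 bits

Distribution A (p=0.32) is closer to uniform (p=0.5), so it has higher entropy.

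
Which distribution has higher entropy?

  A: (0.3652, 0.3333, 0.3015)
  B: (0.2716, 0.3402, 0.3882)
A

Both distributions are close to uniform, making this a harder comparison.

H(A) = 1.5806 bits
H(B) = 1.5699 bits

The distribution closer to uniform has higher entropy.
Answer: A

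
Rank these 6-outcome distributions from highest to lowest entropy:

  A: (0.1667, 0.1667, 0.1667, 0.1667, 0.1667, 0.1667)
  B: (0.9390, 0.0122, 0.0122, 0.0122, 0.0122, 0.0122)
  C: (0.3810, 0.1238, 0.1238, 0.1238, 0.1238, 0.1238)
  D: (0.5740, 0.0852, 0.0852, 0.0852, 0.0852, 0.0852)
A > C > D > B

Key insight: Entropy is maximized by uniform distributions and minimized by concentrated distributions.

Entropies:
  H(A) = 2.5850 bits
  H(B) = 0.4730 bits
  H(C) = 2.3960 bits
  H(D) = 1.9733 bits

Ranking: A > C > D > B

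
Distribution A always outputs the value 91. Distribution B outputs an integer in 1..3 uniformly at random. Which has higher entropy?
B

A is deterministic, so H(A) = 0. B is uniform over 3 outcomes, so H(B) = log₂(3) = 1.585 bits. Any distribution with genuine randomness has higher entropy than a deterministic one.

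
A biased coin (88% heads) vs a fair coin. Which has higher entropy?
Fair coin

The fair coin is uniform (p=0.5), maximizing binary entropy at 1 bit. The biased coin has H(0.88) ≈ 0.529 bits — its outcome is more predictable, so its entropy is lower.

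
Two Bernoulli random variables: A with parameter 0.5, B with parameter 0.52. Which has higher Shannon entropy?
A

For binary distributions, entropy is maximized at p=0.5 and decreases as p moves toward 0 or 1.

H(A) = H(0.5) = 1.0000 bits
H(B) = H(0.52) = 0.9988 bits

Distribution A (p=0.5) is closer to uniform (p=0.5), so it has higher entropy.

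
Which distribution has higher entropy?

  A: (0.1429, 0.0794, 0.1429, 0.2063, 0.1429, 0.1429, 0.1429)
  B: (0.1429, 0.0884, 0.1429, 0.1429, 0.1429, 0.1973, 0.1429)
B

Both distributions are close to uniform, making this a harder comparison.

H(A) = 2.7652 bits
H(B) = 2.7766 bits

The distribution closer to uniform has higher entropy.
Answer: B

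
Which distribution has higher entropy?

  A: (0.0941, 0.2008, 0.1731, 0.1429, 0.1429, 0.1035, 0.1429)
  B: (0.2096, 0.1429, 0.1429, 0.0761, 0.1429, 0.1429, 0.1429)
A

Both distributions are close to uniform, making this a harder comparison.

H(A) = 2.7657 bits
H(B) = 2.7605 bits

The distribution closer to uniform has higher entropy.
Answer: A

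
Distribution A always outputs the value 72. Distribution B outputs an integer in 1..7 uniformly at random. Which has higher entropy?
B

A is deterministic, so H(A) = 0. B is uniform over 7 outcomes, so H(B) = log₂(7) = 2.807 bits. Any distribution with genuine randomness has higher entropy than a deterministic one.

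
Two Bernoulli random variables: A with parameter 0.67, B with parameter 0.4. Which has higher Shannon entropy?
B

For binary distributions, entropy is maximized at p=0.5 and decreases as p moves toward 0 or 1.

H(A) = H(0.67) = 0.9149 bits
H(B) = H(0.4) = 0.9710 bits

Distribution B (p=0.4) is closer to uniform (p=0.5), so it has higher entropy.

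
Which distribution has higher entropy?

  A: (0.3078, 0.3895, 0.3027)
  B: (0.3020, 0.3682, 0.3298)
B

Both distributions are close to uniform, making this a harder comparison.

H(A) = 1.5750 bits
H(B) = 1.5802 bits

The distribution closer to uniform has higher entropy.
Answer: B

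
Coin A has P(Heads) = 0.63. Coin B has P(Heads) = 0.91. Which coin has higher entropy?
A

For binary distributions, entropy is maximized at p=0.5 and decreases as p moves toward 0 or 1.

H(A) = H(0.63) = 0.9507 bits
H(B) = H(0.91) = 0.4365 bits

Distribution A (p=0.63) is closer to uniform (p=0.5), so it has higher entropy.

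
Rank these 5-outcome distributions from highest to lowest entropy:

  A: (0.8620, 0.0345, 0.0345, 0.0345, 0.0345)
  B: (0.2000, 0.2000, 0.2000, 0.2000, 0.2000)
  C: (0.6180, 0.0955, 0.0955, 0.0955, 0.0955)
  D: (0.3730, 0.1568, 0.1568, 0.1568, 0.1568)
B > D > C > A

Key insight: Entropy is maximized by uniform distributions and minimized by concentrated distributions.

Entropies:
  H(A) = 0.8550 bits
  H(B) = 2.3219 bits
  H(C) = 1.7234 bits
  H(D) = 2.2069 bits

Ranking: B > D > C > A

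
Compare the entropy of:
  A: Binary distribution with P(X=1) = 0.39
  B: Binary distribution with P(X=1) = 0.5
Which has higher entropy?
B

For binary distributions, entropy is maximized at p=0.5 and decreases as p moves toward 0 or 1.

H(A) = H(0.39) = 0.9648 bits
H(B) = H(0.5) = 1.0000 bits

Distribution B (p=0.5) is closer to uniform (p=0.5), so it has higher entropy.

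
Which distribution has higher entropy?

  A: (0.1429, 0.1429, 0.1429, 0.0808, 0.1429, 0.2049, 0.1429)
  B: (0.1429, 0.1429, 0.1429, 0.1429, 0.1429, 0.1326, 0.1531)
B

Both distributions are close to uniform, making this a harder comparison.

H(A) = 2.7672 bits
H(B) = 2.8063 bits

The distribution closer to uniform has higher entropy.
Answer: B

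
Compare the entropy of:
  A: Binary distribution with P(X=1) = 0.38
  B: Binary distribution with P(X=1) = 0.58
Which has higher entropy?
B

For binary distributions, entropy is maximized at p=0.5 and decreases as p moves toward 0 or 1.

H(A) = H(0.38) = 0.9580 bits
H(B) = H(0.58) = 0.9815 bits

Distribution B (p=0.58) is closer to uniform (p=0.5), so it has higher entropy.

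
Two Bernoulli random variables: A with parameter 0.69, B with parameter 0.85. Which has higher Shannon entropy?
A

For binary distributions, entropy is maximized at p=0.5 and decreases as p moves toward 0 or 1.

H(A) = H(0.69) = 0.8932 bits
H(B) = H(0.85) = 0.6098 bits

Distribution A (p=0.69) is closer to uniform (p=0.5), so it has higher entropy.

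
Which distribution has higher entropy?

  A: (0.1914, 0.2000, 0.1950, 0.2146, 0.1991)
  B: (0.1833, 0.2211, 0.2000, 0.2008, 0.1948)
A

Both distributions are close to uniform, making this a harder comparison.

H(A) = 2.3208 bits
H(B) = 2.3192 bits

The distribution closer to uniform has higher entropy.
Answer: A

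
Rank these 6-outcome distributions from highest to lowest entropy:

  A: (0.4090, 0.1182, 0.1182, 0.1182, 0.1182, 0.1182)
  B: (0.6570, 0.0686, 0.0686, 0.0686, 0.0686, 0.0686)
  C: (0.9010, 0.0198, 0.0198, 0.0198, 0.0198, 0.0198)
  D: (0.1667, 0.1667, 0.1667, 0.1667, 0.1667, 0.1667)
D > A > B > C

Key insight: Entropy is maximized by uniform distributions and minimized by concentrated distributions.

Entropies:
  H(A) = 2.3482 bits
  H(B) = 1.7241 bits
  H(C) = 0.6957 bits
  H(D) = 2.5850 bits

Ranking: D > A > B > C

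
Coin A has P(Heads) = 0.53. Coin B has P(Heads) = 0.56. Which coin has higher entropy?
A

For binary distributions, entropy is maximized at p=0.5 and decreases as p moves toward 0 or 1.

H(A) = H(0.53) = 0.9974 bits
H(B) = H(0.56) = 0.9896 bits

Distribution A (p=0.53) is closer to uniform (p=0.5), so it has higher entropy.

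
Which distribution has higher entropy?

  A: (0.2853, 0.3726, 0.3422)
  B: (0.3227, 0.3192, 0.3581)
B

Both distributions are close to uniform, making this a harder comparison.

H(A) = 1.5763 bits
H(B) = 1.5830 bits

The distribution closer to uniform has higher entropy.
Answer: B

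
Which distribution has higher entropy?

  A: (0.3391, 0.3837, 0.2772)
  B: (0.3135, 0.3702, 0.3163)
B

Both distributions are close to uniform, making this a harder comparison.

H(A) = 1.5724 bits
H(B) = 1.5806 bits

The distribution closer to uniform has higher entropy.
Answer: B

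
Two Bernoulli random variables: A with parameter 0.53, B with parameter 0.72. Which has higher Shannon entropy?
A

For binary distributions, entropy is maximized at p=0.5 and decreases as p moves toward 0 or 1.

H(A) = H(0.53) = 0.9974 bits
H(B) = H(0.72) = 0.8555 bits

Distribution A (p=0.53) is closer to uniform (p=0.5), so it has higher entropy.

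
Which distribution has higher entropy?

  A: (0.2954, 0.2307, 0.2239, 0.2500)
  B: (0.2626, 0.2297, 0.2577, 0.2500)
B

Both distributions are close to uniform, making this a harder comparison.

H(A) = 1.9913 bits
H(B) = 1.9982 bits

The distribution closer to uniform has higher entropy.
Answer: B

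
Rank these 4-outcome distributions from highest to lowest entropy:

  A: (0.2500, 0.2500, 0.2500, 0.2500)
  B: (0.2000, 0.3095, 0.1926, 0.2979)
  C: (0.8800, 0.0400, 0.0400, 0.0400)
A > B > C

Key insight: Entropy is maximized by uniform distributions and minimized by concentrated distributions.

- Uniform distributions have maximum entropy log₂(4) = 2.0000 bits
- The more "peaked" or concentrated a distribution, the lower its entropy

Entropies:
  H(A) = 2.0000 bits
  H(B) = 1.9662 bits
  H(C) = 0.7196 bits

Ranking: A > B > C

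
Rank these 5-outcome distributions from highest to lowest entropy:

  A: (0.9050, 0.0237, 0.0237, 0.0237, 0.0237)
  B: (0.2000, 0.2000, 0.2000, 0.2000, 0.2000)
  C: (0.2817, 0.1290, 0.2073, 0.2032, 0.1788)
B > C > A

Key insight: Entropy is maximized by uniform distributions and minimized by concentrated distributions.

- Uniform distributions have maximum entropy log₂(5) = 2.3219 bits
- The more "peaked" or concentrated a distribution, the lower its entropy

Entropies:
  H(A) = 0.6429 bits
  H(B) = 2.3219 bits
  H(C) = 2.2779 bits

Ranking: B > C > A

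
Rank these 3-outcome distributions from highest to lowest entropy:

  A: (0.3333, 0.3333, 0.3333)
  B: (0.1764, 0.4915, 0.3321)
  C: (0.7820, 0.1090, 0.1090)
A > B > C

Key insight: Entropy is maximized by uniform distributions and minimized by concentrated distributions.

- Uniform distributions have maximum entropy log₂(3) = 1.5850 bits
- The more "peaked" or concentrated a distribution, the lower its entropy

Entropies:
  H(A) = 1.5850 bits
  H(B) = 1.4733 bits
  H(C) = 0.9745 bits

Ranking: A > B > C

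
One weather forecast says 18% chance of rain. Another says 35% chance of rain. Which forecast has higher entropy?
35% forecast

Treat each forecast as a Bernoulli distribution. Binary entropy is maximized at p=0.5 and falls off symmetrically toward 0 or 1. The 35% forecast is closer to 50%, so it is more uncertain. H(18%) ≈ 0.680 bits, H(35%) ≈ 0.934 bits.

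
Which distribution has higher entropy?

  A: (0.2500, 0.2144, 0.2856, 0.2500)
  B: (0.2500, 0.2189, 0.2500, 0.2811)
B

Both distributions are close to uniform, making this a harder comparison.

H(A) = 1.9927 bits
H(B) = 1.9944 bits

The distribution closer to uniform has higher entropy.
Answer: B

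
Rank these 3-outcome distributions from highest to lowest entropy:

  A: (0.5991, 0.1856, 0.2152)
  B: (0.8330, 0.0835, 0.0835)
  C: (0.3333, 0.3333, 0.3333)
C > A > B

Key insight: Entropy is maximized by uniform distributions and minimized by concentrated distributions.

- Uniform distributions have maximum entropy log₂(3) = 1.5850 bits
- The more "peaked" or concentrated a distribution, the lower its entropy

Entropies:
  H(A) = 1.3707 bits
  H(B) = 0.8178 bits
  H(C) = 1.5850 bits

Ranking: C > A > B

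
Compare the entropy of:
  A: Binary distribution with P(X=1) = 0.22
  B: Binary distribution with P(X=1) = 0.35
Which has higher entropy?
B

For binary distributions, entropy is maximized at p=0.5 and decreases as p moves toward 0 or 1.

H(A) = H(0.22) = 0.7602 bits
H(B) = H(0.35) = 0.9341 bits

Distribution B (p=0.35) is closer to uniform (p=0.5), so it has higher entropy.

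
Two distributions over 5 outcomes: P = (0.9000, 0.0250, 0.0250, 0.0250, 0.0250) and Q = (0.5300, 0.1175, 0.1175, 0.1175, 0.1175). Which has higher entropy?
Q

P is highly concentrated on one outcome (90%), making it nearly deterministic. Q spreads its mass more evenly (max 53%). The more spread-out distribution has higher entropy: H(P) ≈ 0.669 bits, H(Q) ≈ 1.937 bits.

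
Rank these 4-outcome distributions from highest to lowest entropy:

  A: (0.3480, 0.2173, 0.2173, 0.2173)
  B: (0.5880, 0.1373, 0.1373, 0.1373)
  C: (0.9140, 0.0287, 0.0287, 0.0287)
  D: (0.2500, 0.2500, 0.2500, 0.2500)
D > A > B > C

Key insight: Entropy is maximized by uniform distributions and minimized by concentrated distributions.

Entropies:
  H(A) = 1.9657 bits
  H(B) = 1.6305 bits
  H(C) = 0.5593 bits
  H(D) = 2.0000 bits

Ranking: D > A > B > C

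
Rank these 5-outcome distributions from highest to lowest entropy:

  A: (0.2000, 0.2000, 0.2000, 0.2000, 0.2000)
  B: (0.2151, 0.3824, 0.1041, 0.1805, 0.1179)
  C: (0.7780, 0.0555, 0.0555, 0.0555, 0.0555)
A > B > C

Key insight: Entropy is maximized by uniform distributions and minimized by concentrated distributions.

- Uniform distributions have maximum entropy log₂(5) = 2.3219 bits
- The more "peaked" or concentrated a distribution, the lower its entropy

Entropies:
  H(A) = 2.3219 bits
  H(B) = 2.1565 bits
  H(C) = 1.2078 bits

Ranking: A > B > C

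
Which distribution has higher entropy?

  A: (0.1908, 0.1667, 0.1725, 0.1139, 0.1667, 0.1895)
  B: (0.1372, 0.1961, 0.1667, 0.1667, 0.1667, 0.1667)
B

Both distributions are close to uniform, making this a harder comparison.

H(A) = 2.5667 bits
H(B) = 2.5774 bits

The distribution closer to uniform has higher entropy.
Answer: B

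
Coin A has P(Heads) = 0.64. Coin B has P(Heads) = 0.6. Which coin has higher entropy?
B

For binary distributions, entropy is maximized at p=0.5 and decreases as p moves toward 0 or 1.

H(A) = H(0.64) = 0.9427 bits
H(B) = H(0.6) = 0.9710 bits

Distribution B (p=0.6) is closer to uniform (p=0.5), so it has higher entropy.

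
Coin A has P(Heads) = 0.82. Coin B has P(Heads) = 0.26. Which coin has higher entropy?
B

For binary distributions, entropy is maximized at p=0.5 and decreases as p moves toward 0 or 1.

H(A) = H(0.82) = 0.6801 bits
H(B) = H(0.26) = 0.8267 bits

Distribution B (p=0.26) is closer to uniform (p=0.5), so it has higher entropy.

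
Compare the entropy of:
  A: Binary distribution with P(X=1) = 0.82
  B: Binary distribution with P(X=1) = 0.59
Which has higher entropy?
B

For binary distributions, entropy is maximized at p=0.5 and decreases as p moves toward 0 or 1.

H(A) = H(0.82) = 0.6801 bits
H(B) = H(0.59) = 0.9765 bits

Distribution B (p=0.59) is closer to uniform (p=0.5), so it has higher entropy.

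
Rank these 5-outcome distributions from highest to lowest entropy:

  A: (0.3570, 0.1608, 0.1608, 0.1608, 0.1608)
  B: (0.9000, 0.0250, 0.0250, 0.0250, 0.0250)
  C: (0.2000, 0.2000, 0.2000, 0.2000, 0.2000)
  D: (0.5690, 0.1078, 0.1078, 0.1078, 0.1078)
C > A > D > B

Key insight: Entropy is maximized by uniform distributions and minimized by concentrated distributions.

Entropies:
  H(A) = 2.2262 bits
  H(B) = 0.6690 bits
  H(C) = 2.3219 bits
  H(D) = 1.8482 bits

Ranking: C > A > D > B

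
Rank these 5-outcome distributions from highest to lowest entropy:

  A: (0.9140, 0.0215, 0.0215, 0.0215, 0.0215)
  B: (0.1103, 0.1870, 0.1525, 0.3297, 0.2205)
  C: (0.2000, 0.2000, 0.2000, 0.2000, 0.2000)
C > B > A

Key insight: Entropy is maximized by uniform distributions and minimized by concentrated distributions.

- Uniform distributions have maximum entropy log₂(5) = 2.3219 bits
- The more "peaked" or concentrated a distribution, the lower its entropy

Entropies:
  H(A) = 0.5950 bits
  H(B) = 2.2256 bits
  H(C) = 2.3219 bits

Ranking: C > B > A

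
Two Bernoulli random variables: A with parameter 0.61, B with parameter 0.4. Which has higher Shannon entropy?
B

For binary distributions, entropy is maximized at p=0.5 and decreases as p moves toward 0 or 1.

H(A) = H(0.61) = 0.9648 bits
H(B) = H(0.4) = 0.9710 bits

Distribution B (p=0.4) is closer to uniform (p=0.5), so it has higher entropy.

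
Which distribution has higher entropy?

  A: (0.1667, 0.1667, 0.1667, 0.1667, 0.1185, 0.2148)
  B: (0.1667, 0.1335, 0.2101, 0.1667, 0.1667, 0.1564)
B

Both distributions are close to uniform, making this a harder comparison.

H(A) = 2.5646 bits
H(B) = 2.5718 bits

The distribution closer to uniform has higher entropy.
Answer: B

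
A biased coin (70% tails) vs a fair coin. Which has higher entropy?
Fair coin

The fair coin is uniform (p=0.5), maximizing binary entropy at 1 bit. The biased coin has H(0.70) ≈ 0.881 bits — its outcome is more predictable, so its entropy is lower.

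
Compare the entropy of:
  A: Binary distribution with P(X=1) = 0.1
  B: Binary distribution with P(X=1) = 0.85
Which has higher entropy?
B

For binary distributions, entropy is maximized at p=0.5 and decreases as p moves toward 0 or 1.

H(A) = H(0.1) = 0.4690 bits
H(B) = H(0.85) = 0.6098 bits

Distribution B (p=0.85) is closer to uniform (p=0.5), so it has higher entropy.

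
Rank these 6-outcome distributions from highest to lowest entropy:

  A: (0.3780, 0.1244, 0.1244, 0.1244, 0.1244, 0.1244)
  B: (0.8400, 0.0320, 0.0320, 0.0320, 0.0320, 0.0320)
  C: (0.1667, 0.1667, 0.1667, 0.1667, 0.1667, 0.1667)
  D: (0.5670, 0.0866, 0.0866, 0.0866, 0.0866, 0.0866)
C > A > D > B

Key insight: Entropy is maximized by uniform distributions and minimized by concentrated distributions.

Entropies:
  H(A) = 2.4009 bits
  H(B) = 1.0058 bits
  H(C) = 2.5850 bits
  H(D) = 1.9924 bits

Ranking: C > A > D > B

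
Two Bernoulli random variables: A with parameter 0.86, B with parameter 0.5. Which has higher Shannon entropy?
B

For binary distributions, entropy is maximized at p=0.5 and decreases as p moves toward 0 or 1.

H(A) = H(0.86) = 0.5842 bits
H(B) = H(0.5) = 1.0000 bits

Distribution B (p=0.5) is closer to uniform (p=0.5), so it has higher entropy.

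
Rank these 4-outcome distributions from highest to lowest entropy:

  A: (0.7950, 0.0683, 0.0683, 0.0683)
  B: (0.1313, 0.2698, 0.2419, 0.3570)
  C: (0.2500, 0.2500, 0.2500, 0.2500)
C > B > A

Key insight: Entropy is maximized by uniform distributions and minimized by concentrated distributions.

- Uniform distributions have maximum entropy log₂(4) = 2.0000 bits
- The more "peaked" or concentrated a distribution, the lower its entropy

Entropies:
  H(A) = 1.0567 bits
  H(B) = 1.9203 bits
  H(C) = 2.0000 bits

Ranking: C > B > A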